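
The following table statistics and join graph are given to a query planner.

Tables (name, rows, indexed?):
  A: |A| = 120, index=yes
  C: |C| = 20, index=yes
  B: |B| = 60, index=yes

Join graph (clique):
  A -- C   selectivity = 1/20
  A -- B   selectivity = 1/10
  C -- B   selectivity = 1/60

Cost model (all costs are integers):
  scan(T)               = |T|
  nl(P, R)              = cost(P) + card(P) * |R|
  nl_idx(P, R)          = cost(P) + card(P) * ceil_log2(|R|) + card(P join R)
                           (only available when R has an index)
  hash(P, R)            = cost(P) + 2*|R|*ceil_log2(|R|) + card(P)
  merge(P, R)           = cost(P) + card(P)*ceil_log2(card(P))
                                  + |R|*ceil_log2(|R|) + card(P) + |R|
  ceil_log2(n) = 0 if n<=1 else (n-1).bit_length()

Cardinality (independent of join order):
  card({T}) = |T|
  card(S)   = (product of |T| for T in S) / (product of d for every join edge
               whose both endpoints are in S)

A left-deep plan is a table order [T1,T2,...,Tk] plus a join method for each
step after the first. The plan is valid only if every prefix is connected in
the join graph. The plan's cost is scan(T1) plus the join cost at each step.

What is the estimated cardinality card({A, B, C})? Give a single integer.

Tables in S: A(120), B(60), C(20)
Edges inside S: A-C(d=20), A-B(d=10), C-B(d=60)
numerator = 120 * 60 * 20 = 144000
denominator = 20 * 10 * 60 = 12000
card(S) = 144000 / 12000 = 12

12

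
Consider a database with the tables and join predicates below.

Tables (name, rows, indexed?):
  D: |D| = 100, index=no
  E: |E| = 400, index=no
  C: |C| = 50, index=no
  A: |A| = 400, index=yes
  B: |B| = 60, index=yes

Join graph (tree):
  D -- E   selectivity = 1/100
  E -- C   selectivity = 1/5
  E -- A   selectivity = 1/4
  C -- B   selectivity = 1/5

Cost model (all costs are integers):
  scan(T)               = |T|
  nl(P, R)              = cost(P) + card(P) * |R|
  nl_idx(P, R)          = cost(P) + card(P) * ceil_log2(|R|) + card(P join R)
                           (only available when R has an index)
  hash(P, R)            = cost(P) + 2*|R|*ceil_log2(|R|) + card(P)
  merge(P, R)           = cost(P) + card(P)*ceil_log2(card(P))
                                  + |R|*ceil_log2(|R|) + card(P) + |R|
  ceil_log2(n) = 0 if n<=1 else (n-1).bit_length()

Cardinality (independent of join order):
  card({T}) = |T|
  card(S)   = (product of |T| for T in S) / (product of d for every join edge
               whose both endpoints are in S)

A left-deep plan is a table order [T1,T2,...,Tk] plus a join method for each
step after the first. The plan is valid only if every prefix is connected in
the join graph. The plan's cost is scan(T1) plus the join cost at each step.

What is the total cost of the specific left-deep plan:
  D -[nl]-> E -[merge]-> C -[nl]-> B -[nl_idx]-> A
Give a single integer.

5516450

step 1: scan D: cost=100, card=100
step 2: join E via nl
    card(P join E) = 100*400/(100) = 400
    cost = 100 + 100*400 = 40100
step 3: join C via merge
    card(P join C) = 400*50/(5) = 4000
    cost = 40100 + 400*9 + 50*6 + 400 + 50 = 44450
step 4: join B via nl
    card(P join B) = 4000*60/(5) = 48000
    cost = 44450 + 4000*60 = 284450
step 5: join A via nl_idx
    card(P join A) = 48000*400/(4) = 4800000
    cost = 284450 + 48000*9 + 4800000 = 5516450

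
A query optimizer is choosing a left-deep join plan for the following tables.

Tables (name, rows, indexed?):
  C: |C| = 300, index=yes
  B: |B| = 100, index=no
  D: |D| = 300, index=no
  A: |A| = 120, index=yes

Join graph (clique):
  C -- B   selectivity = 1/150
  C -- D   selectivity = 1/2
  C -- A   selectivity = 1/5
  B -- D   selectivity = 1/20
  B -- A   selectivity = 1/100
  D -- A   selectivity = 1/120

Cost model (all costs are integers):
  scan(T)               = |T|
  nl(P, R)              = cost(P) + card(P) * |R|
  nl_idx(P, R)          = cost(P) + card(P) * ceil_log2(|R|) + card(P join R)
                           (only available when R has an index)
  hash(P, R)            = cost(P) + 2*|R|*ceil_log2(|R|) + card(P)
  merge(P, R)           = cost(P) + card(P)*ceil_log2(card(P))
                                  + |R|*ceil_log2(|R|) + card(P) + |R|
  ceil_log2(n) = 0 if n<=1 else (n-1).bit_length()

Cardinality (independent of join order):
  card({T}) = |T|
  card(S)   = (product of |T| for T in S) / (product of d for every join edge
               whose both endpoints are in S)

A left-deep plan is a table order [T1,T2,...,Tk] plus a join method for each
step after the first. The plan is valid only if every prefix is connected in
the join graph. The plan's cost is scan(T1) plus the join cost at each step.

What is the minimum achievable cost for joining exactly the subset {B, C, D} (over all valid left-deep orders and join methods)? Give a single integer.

6000

Selinger DP over subsets of {B,C,D}:
  {C}: scan cost=300, card=300
  {B}: scan cost=100, card=100
  {D}: scan cost=300, card=300
  {BC}: card=200; try (C,nl_idx)→1200, (B,hash)→2000, (C,merge)→3900, (B,merge)→4100, (C,hash)→5600, (C,nl)→30100 …(+1); best=1200 via (C,nl_idx)
  {CD}: card=45000; try (D,hash)→6000, (C,hash)→6000, (D,merge)→6300, (C,merge)→6300, (C,nl_idx)→48000, (D,nl)→90300 …(+1); best=6000 via (D,hash)
  {BD}: card=1500; try (B,hash)→2000, (D,merge)→3900, (B,merge)→4100, (D,hash)→5600, (D,nl)→30100, (B,nl)→30300; best=2000 via (B,hash)
  {BCD}: card=1500; try (D,merge)→6000, (D,hash)→6800, (C,hash)→8900, (C,nl_idx)→17000, (C,merge)→23000, (B,hash)→52400 …(+4); best=6000 via (D,merge)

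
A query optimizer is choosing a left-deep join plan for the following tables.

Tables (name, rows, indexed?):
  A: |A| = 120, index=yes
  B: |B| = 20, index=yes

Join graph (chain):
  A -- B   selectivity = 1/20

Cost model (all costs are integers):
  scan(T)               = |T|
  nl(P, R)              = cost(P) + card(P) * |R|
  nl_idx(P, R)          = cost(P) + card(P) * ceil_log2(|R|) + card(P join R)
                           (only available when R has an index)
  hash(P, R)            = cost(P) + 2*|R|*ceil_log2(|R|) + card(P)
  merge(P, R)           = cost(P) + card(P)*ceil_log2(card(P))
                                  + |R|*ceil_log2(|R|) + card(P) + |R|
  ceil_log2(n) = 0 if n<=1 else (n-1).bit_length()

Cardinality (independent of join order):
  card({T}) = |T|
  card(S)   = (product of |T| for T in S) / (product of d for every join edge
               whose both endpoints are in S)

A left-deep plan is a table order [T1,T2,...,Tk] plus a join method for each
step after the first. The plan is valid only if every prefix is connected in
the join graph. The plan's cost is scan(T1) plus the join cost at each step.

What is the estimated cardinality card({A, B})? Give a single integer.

Tables in S: A(120), B(20)
Edges inside S: A-B(d=20)
numerator = 120 * 20 = 2400
denominator = 20 = 20
card(S) = 2400 / 20 = 120

120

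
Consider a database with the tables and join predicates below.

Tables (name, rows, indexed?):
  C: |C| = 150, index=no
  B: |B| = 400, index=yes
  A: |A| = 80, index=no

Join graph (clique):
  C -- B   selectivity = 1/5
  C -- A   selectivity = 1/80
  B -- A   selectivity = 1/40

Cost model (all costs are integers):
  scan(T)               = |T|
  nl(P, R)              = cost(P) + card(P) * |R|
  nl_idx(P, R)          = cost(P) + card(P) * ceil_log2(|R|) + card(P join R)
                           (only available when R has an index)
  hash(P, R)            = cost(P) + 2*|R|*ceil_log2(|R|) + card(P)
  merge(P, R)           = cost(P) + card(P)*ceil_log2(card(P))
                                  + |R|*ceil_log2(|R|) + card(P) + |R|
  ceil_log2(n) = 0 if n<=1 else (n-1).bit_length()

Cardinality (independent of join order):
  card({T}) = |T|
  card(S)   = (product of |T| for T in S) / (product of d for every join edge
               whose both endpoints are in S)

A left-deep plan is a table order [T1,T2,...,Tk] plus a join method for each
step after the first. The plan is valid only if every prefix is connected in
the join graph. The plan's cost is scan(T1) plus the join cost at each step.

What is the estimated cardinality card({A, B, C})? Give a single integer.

300

Tables in S: A(80), B(400), C(150)
Edges inside S: C-B(d=5), C-A(d=80), B-A(d=40)
numerator = 80 * 400 * 150 = 4800000
denominator = 5 * 80 * 40 = 16000
card(S) = 4800000 / 16000 = 300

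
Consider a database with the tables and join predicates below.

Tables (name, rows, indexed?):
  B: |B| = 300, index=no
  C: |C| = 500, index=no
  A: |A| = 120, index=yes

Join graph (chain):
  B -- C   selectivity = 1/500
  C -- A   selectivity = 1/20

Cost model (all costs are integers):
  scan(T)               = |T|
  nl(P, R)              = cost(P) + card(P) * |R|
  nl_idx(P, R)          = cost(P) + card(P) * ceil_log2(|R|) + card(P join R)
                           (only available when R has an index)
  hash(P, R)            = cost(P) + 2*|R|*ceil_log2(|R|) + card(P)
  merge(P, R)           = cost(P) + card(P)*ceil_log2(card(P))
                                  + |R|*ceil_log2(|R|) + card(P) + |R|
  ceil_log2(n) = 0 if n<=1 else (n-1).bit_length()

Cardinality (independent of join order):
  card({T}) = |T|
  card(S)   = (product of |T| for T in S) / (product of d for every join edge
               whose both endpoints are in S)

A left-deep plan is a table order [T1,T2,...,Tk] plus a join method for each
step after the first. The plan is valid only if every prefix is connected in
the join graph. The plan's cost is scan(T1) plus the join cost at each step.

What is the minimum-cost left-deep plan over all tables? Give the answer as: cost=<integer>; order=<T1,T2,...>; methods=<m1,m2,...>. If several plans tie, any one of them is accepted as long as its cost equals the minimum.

Selinger DP (subsets sized 1..n):
  {B}: scan cost=300, card=300
  {C}: scan cost=500, card=500
  {A}: scan cost=120, card=120
  {BC}: card=300; try (B,hash)→6400, (C,merge)→8300, (B,merge)→8500, (C,hash)→9600, (C,nl)→150300, (B,nl)→150500; best=6400 via (B,hash)
  {AC}: card=3000; try (A,hash)→2680, (C,merge)→6080, (A,merge)→6460, (A,nl_idx)→7000, (C,hash)→9240, (C,nl)→60120 …(+1); best=2680 via (A,hash)
  {ABC}: card=1800; try (A,hash)→8380, (A,nl_idx)→10300, (A,merge)→10360, (B,hash)→11080, (A,nl)→42400, (B,merge)→44680 …(+1); best=8380 via (A,hash)

cost=8380; order=C,B,A; methods=hash,hash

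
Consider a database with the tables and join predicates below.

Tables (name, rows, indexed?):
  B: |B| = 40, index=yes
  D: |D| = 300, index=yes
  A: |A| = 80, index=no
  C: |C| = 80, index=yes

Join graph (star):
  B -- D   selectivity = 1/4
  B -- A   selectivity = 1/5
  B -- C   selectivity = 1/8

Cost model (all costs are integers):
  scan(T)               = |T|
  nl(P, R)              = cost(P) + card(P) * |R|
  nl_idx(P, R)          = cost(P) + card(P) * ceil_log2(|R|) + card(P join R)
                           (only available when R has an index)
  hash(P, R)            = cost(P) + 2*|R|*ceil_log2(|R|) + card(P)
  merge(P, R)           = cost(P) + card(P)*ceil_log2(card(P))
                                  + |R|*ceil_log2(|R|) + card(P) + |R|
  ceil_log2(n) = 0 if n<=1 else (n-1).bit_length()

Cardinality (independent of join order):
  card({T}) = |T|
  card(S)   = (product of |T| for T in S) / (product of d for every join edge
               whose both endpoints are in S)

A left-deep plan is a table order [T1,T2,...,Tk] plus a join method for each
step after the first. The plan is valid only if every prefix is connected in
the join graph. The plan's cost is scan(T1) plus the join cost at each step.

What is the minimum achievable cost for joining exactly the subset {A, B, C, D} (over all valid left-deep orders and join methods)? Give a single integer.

Selinger DP over subsets of {A,B,C,D}:
  {B}: scan cost=40, card=40
  {D}: scan cost=300, card=300
  {A}: scan cost=80, card=80
  {C}: scan cost=80, card=80
  {BD}: card=3000; try (B,hash)→1080, (D,merge)→3320, (D,nl_idx)→3400, (B,merge)→3580, (B,nl_idx)→5100, (D,hash)→5480 …(+2); best=1080 via (B,hash)
  {AB}: card=640; try (B,hash)→640, (A,merge)→960, (B,merge)→1000, (B,nl_idx)→1200, (A,hash)→1200, (A,nl)→3240 …(+1); best=640 via (B,hash)
  {BC}: card=400; try (B,hash)→640, (C,nl_idx)→720, (C,merge)→960, (B,nl_idx)→960, (B,merge)→1000, (C,hash)→1200 …(+2); best=640 via (B,hash)
  {ABD}: card=48000; try (A,hash)→5200, (D,hash)→6680, (D,merge)→10680, (A,merge)→40720, (D,nl_idx)→54400, (D,nl)→192640 …(+1); best=5200 via (A,hash)
  {BCD}: card=30000; try (C,hash)→5200, (D,hash)→6440, (D,merge)→7640, (D,nl_idx)→34240, (C,merge)→40720, (C,nl_idx)→52080 …(+2); best=5200 via (C,hash)
  {ABC}: card=6400; try (A,hash)→2160, (C,hash)→2400, (A,merge)→5280, (C,merge)→8320, (C,nl_idx)→11520, (A,nl)→32640 …(+1); best=2160 via (A,hash)
  {ABCD}: card=480000; try (D,hash)→13960, (A,hash)→36320, (C,hash)→54320, (D,merge)→94760, (A,merge)→485840, (D,nl_idx)→539760 …(+5); best=13960 via (D,hash)

13960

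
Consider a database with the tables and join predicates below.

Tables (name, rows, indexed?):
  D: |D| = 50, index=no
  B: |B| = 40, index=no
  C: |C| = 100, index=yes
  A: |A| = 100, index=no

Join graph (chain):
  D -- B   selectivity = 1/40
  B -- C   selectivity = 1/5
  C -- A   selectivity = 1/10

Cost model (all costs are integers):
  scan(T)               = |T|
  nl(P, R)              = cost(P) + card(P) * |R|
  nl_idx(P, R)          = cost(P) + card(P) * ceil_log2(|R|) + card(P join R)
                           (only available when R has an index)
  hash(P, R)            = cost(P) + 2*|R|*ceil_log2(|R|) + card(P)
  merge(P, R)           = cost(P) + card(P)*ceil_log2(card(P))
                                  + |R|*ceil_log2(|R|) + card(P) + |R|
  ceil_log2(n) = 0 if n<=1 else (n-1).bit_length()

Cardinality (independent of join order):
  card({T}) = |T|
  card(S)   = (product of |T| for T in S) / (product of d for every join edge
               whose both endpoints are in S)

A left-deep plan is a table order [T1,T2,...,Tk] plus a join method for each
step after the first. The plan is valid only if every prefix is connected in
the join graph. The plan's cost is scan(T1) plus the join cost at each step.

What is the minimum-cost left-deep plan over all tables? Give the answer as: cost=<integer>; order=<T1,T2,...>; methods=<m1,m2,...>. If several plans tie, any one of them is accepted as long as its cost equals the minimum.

cost=4130; order=D,B,C,A; methods=hash,merge,hash

Selinger DP (subsets sized 1..n):
  {D}: scan cost=50, card=50
  {B}: scan cost=40, card=40
  {C}: scan cost=100, card=100
  {A}: scan cost=100, card=100
  {BD}: card=50; try (B,hash)→580, (D,merge)→670, (D,hash)→680, (B,merge)→680, (D,nl)→2040, (B,nl)→2050; best=580 via (B,hash)
  {BC}: card=800; try (B,hash)→680, (C,merge)→1120, (C,nl_idx)→1120, (B,merge)→1180, (C,hash)→1480, (C,nl)→4040 …(+1); best=680 via (B,hash)
  {AC}: card=1000; try (C,hash)→1600, (A,hash)→1600, (C,merge)→1700, (A,merge)→1700, (C,nl_idx)→1800, (C,nl)→10100 …(+1); best=1600 via (C,hash)
  {BCD}: card=1000; try (C,merge)→1730, (C,nl_idx)→1930, (C,hash)→2030, (D,hash)→2080, (C,nl)→5580, (D,merge)→9830 …(+1); best=1730 via (C,merge)
  {ABC}: card=8000; try (A,hash)→2880, (B,hash)→3080, (A,merge)→10280, (B,merge)→12880, (B,nl)→41600, (A,nl)→80680; best=2880 via (A,hash)
  {ABCD}: card=10000; try (A,hash)→4130, (D,hash)→11480, (A,merge)→13530, (A,nl)→101730, (D,merge)→115230, (D,nl)→402880; best=4130 via (A,hash)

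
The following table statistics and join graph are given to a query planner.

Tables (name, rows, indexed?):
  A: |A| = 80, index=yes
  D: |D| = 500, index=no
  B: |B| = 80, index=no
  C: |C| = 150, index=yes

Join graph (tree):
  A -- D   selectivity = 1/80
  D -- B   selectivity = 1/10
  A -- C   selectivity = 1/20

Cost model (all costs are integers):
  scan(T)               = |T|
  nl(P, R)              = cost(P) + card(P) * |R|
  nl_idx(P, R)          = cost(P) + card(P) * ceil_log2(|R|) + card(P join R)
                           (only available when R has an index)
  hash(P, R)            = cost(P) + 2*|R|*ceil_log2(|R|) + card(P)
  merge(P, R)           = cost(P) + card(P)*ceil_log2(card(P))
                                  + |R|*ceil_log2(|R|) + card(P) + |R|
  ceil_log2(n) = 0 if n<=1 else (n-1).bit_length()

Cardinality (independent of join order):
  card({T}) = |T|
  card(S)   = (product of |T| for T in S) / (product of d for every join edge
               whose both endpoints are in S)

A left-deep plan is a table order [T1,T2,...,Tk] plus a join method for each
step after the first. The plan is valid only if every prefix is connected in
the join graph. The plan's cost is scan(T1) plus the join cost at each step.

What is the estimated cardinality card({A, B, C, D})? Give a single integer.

Tables in S: A(80), B(80), C(150), D(500)
Edges inside S: A-D(d=80), D-B(d=10), A-C(d=20)
numerator = 80 * 80 * 150 * 500 = 480000000
denominator = 80 * 10 * 20 = 16000
card(S) = 480000000 / 16000 = 30000

30000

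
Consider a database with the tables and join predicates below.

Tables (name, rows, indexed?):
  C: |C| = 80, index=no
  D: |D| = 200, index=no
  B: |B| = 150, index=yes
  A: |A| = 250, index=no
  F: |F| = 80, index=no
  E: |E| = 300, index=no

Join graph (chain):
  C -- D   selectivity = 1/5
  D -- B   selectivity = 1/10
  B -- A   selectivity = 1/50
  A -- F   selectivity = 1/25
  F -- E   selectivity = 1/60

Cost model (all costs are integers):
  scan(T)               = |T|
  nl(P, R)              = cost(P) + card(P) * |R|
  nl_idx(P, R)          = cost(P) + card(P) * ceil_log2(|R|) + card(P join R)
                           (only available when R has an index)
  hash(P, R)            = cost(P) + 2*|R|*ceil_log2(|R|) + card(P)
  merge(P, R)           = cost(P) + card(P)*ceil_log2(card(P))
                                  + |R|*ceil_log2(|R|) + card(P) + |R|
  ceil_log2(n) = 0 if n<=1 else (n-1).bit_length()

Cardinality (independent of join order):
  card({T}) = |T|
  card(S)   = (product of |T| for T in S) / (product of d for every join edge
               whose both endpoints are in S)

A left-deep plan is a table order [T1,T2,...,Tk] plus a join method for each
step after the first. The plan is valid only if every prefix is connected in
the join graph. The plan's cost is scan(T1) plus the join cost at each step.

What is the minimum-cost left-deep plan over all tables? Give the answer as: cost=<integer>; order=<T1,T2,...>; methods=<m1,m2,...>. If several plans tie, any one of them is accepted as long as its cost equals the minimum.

Selinger DP (subsets sized 1..n):
  {C}: scan cost=80, card=80
  {D}: scan cost=200, card=200
  {B}: scan cost=150, card=150
  {A}: scan cost=250, card=250
  {F}: scan cost=80, card=80
  {E}: scan cost=300, card=300
  {CD}: card=3200; try (C,hash)→1520, (D,merge)→2520, (C,merge)→2640, (D,hash)→3360, (D,nl)→16080, (C,nl)→16200; best=1520 via (C,hash)
  {BD}: card=3000; try (B,hash)→2800, (D,merge)→3300, (B,merge)→3350, (D,hash)→3500, (B,nl_idx)→4800, (D,nl)→30150 …(+1); best=2800 via (B,hash)
  {AB}: card=750; try (B,hash)→2900, (B,nl_idx)→3000, (A,merge)→3750, (B,merge)→3850, (A,hash)→4300, (A,nl)→37650 …(+1); best=2900 via (B,hash)
  {AF}: card=800; try (F,hash)→1620, (A,merge)→2970, (F,merge)→3140, (A,hash)→4160, (A,nl)→20080, (F,nl)→20250; best=1620 via (F,hash)
  {EF}: card=400; try (F,hash)→1720, (E,merge)→3720, (F,merge)→3940, (E,hash)→5560, (E,nl)→24080, (F,nl)→24300; best=1720 via (F,hash)
  {BCD}: card=48000; try (C,hash)→6920, (B,hash)→7120, (C,merge)→42440, (B,merge)→44470, (B,nl_idx)→75120, (C,nl)→242800 …(+1); best=6920 via (C,hash)
  {ABD}: card=15000; try (D,hash)→6850, (A,hash)→9800, (D,merge)→12950, (A,merge)→44050, (D,nl)→152900, (A,nl)→752800; best=6850 via (D,hash)
  {ABF}: card=2400; try (F,hash)→4770, (B,hash)→4820, (B,nl_idx)→10420, (B,merge)→11770, (F,merge)→11790, (F,nl)→62900 …(+1); best=4770 via (F,hash)
  {AEF}: card=4000; try (A,hash)→6120, (E,hash)→7820, (A,merge)→7970, (E,merge)→13420, (A,nl)→101720, (E,nl)→241620; best=6120 via (A,hash)
  {ABCD}: card=240000; try (C,hash)→22970, (A,hash)→58920, (C,merge)→232490, (A,merge)→825170, (C,nl)→1206850, (A,nl)→12006920; best=22970 via (C,hash)
  {ABDF}: card=48000; try (D,hash)→10370, (F,hash)→22970, (D,merge)→37770, (F,merge)→232490, (D,nl)→484770, (F,nl)→1206850; best=10370 via (D,hash)
  {ABEF}: card=12000; try (B,hash)→12520, (E,hash)→12570, (E,merge)→38970, (B,nl_idx)→50120, (B,merge)→59470, (B,nl)→606120 …(+1); best=12520 via (B,hash)
  {ABCDF}: card=768000; try (C,hash)→59490, (F,hash)→264090, (C,merge)→827010, (C,nl)→3850370, (F,merge)→4583610, (F,nl)→19222970; best=59490 via (C,hash)
  {ABDEF}: card=240000; try (D,hash)→27720, (E,hash)→63770, (D,merge)→194320, (E,merge)→829370, (D,nl)→2412520, (E,nl)→14410370; best=27720 via (D,hash)
  {ABCDEF}: card=3840000; try (C,hash)→268840, (E,hash)→832890, (C,merge)→4588360, (E,merge)→16190490, (C,nl)→19227720, (E,nl)→230459490; best=268840 via (C,hash)

cost=268840; order=E,F,A,B,D,C; methods=hash,hash,hash,hash,hash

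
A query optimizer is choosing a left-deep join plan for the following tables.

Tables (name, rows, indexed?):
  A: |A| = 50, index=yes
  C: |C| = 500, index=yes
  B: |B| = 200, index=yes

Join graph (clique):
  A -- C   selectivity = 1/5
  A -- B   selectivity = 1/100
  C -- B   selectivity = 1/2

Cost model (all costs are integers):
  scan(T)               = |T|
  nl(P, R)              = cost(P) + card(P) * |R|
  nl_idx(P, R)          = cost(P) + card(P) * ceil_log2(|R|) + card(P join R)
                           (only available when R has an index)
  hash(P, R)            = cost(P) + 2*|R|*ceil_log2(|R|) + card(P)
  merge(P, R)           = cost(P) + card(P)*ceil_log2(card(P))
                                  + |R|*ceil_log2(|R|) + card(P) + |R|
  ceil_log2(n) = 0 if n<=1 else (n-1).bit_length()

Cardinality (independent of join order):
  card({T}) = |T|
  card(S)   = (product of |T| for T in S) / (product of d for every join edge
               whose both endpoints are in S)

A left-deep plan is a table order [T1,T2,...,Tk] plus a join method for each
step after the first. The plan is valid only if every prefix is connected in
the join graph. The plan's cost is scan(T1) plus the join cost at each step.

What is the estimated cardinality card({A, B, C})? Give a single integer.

5000

Tables in S: A(50), B(200), C(500)
Edges inside S: A-C(d=5), A-B(d=100), C-B(d=2)
numerator = 50 * 200 * 500 = 5000000
denominator = 5 * 100 * 2 = 1000
card(S) = 5000000 / 1000 = 5000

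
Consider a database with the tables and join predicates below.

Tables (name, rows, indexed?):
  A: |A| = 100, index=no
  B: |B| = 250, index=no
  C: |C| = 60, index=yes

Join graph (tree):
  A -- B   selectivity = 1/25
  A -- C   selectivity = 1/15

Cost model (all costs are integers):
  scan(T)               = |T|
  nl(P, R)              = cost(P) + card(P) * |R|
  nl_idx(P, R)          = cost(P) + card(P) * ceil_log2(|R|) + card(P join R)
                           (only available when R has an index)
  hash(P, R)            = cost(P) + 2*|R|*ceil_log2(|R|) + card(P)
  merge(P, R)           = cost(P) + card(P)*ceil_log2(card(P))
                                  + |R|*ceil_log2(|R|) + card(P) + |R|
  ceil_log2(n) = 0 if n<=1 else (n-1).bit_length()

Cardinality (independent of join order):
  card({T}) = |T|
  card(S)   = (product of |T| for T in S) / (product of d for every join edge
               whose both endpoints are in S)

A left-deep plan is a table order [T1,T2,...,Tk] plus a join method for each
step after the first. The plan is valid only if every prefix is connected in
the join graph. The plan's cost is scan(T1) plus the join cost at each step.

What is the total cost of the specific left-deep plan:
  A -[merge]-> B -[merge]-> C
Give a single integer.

14570

step 1: scan A: cost=100, card=100
step 2: join B via merge
    card(P join B) = 100*250/(25) = 1000
    cost = 100 + 100*7 + 250*8 + 100 + 250 = 3150
step 3: join C via merge
    card(P join C) = 1000*60/(15) = 4000
    cost = 3150 + 1000*10 + 60*6 + 1000 + 60 = 14570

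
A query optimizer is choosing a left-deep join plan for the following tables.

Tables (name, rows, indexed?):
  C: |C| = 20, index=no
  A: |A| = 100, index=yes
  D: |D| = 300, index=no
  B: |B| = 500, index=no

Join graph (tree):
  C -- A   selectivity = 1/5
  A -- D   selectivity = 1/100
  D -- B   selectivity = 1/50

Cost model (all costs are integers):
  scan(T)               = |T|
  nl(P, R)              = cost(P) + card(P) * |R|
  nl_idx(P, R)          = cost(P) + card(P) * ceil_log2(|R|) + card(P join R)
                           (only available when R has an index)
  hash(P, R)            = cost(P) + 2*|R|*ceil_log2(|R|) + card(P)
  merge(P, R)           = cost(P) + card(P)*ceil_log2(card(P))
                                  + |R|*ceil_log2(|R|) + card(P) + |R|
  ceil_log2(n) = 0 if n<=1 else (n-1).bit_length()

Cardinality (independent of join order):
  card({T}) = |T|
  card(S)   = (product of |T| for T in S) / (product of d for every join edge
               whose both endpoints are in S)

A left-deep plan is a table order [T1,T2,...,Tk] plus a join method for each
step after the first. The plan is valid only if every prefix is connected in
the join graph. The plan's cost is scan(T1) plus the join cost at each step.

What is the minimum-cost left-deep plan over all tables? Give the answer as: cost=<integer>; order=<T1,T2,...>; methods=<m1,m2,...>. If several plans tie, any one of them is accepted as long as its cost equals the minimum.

Selinger DP (subsets sized 1..n):
  {C}: scan cost=20, card=20
  {A}: scan cost=100, card=100
  {D}: scan cost=300, card=300
  {B}: scan cost=500, card=500
  {AC}: card=400; try (C,hash)→400, (A,nl_idx)→560, (A,merge)→940, (C,merge)→1020, (A,hash)→1440, (A,nl)→2020 …(+1); best=400 via (C,hash)
  {AD}: card=300; try (A,hash)→2000, (A,nl_idx)→2700, (D,merge)→3900, (A,merge)→4100, (D,hash)→5600, (D,nl)→30100 …(+1); best=2000 via (A,hash)
  {BD}: card=3000; try (D,hash)→6400, (B,merge)→8300, (D,merge)→8500, (B,hash)→9600, (B,nl)→150300, (D,nl)→150500; best=6400 via (D,hash)
  {ACD}: card=1200; try (C,hash)→2500, (C,merge)→5120, (D,hash)→6200, (D,merge)→7400, (C,nl)→8000, (D,nl)→120400; best=2500 via (C,hash)
  {ABD}: card=3000; try (B,merge)→10000, (A,hash)→10800, (B,hash)→11300, (A,nl_idx)→30400, (A,merge)→46200, (B,nl)→152000 …(+1); best=10000 via (B,merge)
  {ABCD}: card=12000; try (B,hash)→12700, (C,hash)→13200, (B,merge)→21900, (C,merge)→49120, (C,nl)→70000, (B,nl)→602500; best=12700 via (B,hash)

cost=12700; order=D,A,C,B; methods=hash,hash,hash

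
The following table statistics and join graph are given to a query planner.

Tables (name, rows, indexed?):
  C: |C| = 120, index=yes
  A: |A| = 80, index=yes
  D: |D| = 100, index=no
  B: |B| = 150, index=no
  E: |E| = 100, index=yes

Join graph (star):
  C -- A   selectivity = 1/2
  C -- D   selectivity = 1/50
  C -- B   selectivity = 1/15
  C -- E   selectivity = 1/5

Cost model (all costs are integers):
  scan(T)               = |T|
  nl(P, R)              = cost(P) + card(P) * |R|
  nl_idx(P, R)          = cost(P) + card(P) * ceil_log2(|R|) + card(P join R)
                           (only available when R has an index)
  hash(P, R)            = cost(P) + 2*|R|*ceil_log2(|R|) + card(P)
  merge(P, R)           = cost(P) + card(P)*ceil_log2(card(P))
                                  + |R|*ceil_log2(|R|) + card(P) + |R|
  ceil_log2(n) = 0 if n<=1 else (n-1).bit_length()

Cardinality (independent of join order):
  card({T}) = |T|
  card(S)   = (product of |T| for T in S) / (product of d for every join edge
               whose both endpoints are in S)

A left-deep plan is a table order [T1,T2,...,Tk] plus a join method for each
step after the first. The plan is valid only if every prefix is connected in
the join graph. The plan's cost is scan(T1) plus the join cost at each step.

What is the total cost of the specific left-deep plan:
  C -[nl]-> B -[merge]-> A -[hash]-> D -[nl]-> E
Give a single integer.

step 1: scan C: cost=120, card=120
step 2: join B via nl
    card(P join B) = 120*150/(15) = 1200
    cost = 120 + 120*150 = 18120
step 3: join A via merge
    card(P join A) = 1200*80/(2) = 48000
    cost = 18120 + 1200*11 + 80*7 + 1200 + 80 = 33160
step 4: join D via hash
    card(P join D) = 48000*100/(50) = 96000
    cost = 33160 + 2*100*7 + 48000 = 82560
step 5: join E via nl
    card(P join E) = 96000*100/(5) = 1920000
    cost = 82560 + 96000*100 = 9682560

9682560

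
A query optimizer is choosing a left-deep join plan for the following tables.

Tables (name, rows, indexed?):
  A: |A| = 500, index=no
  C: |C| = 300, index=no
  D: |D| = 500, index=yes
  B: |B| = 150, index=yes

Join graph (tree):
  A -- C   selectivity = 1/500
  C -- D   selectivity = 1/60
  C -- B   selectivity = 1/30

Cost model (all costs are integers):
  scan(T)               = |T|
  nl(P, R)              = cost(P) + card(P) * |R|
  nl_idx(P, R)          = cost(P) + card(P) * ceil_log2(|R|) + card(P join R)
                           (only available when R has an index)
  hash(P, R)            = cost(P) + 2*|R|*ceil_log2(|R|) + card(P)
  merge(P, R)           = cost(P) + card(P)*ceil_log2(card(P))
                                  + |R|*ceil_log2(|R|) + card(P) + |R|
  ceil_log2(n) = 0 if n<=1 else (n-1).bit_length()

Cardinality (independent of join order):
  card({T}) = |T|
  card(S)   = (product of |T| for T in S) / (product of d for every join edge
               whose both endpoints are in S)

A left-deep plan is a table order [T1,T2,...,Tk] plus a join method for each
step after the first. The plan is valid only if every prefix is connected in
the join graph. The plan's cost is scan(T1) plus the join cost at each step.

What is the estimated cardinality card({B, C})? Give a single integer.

1500

Tables in S: B(150), C(300)
Edges inside S: C-B(d=30)
numerator = 150 * 300 = 45000
denominator = 30 = 30
card(S) = 45000 / 30 = 1500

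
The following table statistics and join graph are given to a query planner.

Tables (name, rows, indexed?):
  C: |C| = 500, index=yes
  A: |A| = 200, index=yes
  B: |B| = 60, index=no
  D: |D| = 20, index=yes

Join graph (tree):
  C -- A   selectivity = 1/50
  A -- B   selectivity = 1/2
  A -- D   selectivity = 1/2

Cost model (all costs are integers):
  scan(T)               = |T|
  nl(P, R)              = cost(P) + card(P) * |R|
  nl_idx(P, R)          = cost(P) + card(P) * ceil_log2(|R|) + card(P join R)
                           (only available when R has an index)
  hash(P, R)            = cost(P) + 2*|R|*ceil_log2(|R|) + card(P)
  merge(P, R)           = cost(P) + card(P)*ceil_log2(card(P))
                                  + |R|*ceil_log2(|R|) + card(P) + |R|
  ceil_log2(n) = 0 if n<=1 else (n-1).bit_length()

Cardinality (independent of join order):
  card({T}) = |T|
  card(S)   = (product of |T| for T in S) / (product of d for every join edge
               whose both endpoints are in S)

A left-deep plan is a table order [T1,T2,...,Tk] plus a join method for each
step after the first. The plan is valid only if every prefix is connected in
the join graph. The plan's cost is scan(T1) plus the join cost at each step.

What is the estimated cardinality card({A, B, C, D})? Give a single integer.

600000

Tables in S: A(200), B(60), C(500), D(20)
Edges inside S: C-A(d=50), A-B(d=2), A-D(d=2)
numerator = 200 * 60 * 500 * 20 = 120000000
denominator = 50 * 2 * 2 = 200
card(S) = 120000000 / 200 = 600000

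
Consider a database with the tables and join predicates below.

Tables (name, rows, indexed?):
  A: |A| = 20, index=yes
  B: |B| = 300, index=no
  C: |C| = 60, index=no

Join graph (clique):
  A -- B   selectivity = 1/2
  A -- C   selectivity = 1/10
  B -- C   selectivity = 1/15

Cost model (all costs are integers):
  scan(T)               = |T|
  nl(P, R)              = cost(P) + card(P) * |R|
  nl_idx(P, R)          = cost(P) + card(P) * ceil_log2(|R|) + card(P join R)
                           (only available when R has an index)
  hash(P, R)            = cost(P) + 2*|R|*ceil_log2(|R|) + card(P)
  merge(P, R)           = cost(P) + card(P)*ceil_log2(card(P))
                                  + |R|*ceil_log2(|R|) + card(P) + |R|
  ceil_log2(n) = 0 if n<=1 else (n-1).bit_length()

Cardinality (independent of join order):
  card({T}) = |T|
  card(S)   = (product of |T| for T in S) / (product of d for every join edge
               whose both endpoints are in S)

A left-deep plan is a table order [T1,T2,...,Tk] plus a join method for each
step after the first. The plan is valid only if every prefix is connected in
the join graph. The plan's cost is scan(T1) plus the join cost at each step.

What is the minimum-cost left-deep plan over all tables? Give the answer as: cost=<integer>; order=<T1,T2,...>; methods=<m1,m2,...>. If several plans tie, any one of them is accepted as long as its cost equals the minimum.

Selinger DP (subsets sized 1..n):
  {A}: scan cost=20, card=20
  {B}: scan cost=300, card=300
  {C}: scan cost=60, card=60
  {AB}: card=3000; try (A,hash)→800, (B,merge)→3140, (A,merge)→3420, (A,nl_idx)→4800, (B,hash)→5440, (B,nl)→6020 …(+1); best=800 via (A,hash)
  {AC}: card=120; try (A,hash)→320, (A,nl_idx)→480, (C,merge)→560, (A,merge)→600, (C,hash)→760, (C,nl)→1220 …(+1); best=320 via (A,hash)
  {BC}: card=1200; try (C,hash)→1320, (B,merge)→3480, (C,merge)→3720, (B,hash)→5520, (B,nl)→18060, (C,nl)→18300; best=1320 via (C,hash)
  {ABC}: card=1200; try (A,hash)→2720, (B,merge)→4280, (C,hash)→4520, (B,hash)→5840, (A,nl_idx)→8520, (A,merge)→15840 …(+4); best=2720 via (A,hash)

cost=2720; order=B,C,A; methods=hash,hash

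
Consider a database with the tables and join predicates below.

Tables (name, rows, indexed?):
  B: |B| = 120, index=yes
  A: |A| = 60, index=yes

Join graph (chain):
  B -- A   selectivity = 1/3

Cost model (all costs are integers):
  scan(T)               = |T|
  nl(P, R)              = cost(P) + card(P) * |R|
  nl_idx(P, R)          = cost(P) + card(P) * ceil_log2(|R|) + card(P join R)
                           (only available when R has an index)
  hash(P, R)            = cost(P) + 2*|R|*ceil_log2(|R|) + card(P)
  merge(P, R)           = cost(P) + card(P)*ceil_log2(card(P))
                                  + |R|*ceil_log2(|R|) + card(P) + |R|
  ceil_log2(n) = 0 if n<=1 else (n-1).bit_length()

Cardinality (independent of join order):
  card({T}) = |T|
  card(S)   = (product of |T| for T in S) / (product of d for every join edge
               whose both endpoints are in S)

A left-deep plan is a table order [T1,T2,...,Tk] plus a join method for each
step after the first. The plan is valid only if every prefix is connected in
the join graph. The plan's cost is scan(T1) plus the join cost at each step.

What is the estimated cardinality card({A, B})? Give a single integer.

Tables in S: A(60), B(120)
Edges inside S: B-A(d=3)
numerator = 60 * 120 = 7200
denominator = 3 = 3
card(S) = 7200 / 3 = 2400

2400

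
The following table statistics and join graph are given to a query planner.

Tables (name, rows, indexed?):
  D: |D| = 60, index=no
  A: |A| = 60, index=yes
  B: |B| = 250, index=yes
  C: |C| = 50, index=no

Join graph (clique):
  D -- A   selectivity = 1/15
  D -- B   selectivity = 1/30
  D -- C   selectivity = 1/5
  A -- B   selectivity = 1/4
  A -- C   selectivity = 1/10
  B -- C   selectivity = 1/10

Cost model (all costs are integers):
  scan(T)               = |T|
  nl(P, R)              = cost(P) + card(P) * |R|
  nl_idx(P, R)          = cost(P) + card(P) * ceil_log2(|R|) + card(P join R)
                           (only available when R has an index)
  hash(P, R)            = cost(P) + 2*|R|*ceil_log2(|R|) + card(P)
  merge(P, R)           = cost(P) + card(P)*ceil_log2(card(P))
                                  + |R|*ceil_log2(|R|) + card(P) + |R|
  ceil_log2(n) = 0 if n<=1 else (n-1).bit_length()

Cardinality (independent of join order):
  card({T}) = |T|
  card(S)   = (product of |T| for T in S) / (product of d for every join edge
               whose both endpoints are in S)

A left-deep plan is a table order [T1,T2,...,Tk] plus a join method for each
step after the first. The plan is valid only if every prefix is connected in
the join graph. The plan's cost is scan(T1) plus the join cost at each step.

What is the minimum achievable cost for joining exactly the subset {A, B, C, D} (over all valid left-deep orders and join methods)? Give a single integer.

3360

Selinger DP over subsets of {A,B,C,D}:
  {D}: scan cost=60, card=60
  {A}: scan cost=60, card=60
  {B}: scan cost=250, card=250
  {C}: scan cost=50, card=50
  {AD}: card=240; try (A,nl_idx)→660, (D,hash)→840, (A,hash)→840, (D,merge)→900, (A,merge)→900, (D,nl)→3660 …(+1); best=660 via (A,nl_idx)
  {BD}: card=500; try (B,nl_idx)→1040, (D,hash)→1220, (B,merge)→2730, (D,merge)→2920, (B,hash)→4120, (B,nl)→15060 …(+1); best=1040 via (B,nl_idx)
  {CD}: card=600; try (C,hash)→720, (D,hash)→820, (D,merge)→820, (C,merge)→830, (D,nl)→3050, (C,nl)→3060; best=720 via (C,hash)
  {AB}: card=3750; try (A,hash)→1220, (B,merge)→2730, (A,merge)→2920, (B,hash)→4120, (B,nl_idx)→4290, (A,nl_idx)→5500 …(+2); best=1220 via (A,hash)
  {AC}: card=300; try (A,nl_idx)→650, (C,hash)→720, (A,hash)→820, (A,merge)→820, (C,merge)→830, (A,nl)→3050 …(+1); best=650 via (A,nl_idx)
  {BC}: card=1250; try (C,hash)→1100, (B,nl_idx)→1700, (B,merge)→2650, (C,merge)→2850, (B,hash)→4100, (B,nl)→12550 …(+1); best=1100 via (C,hash)
  {ABD}: card=500; try (A,hash)→2260, (B,nl_idx)→3080, (A,nl_idx)→4540, (B,hash)→4900, (B,merge)→5070, (D,hash)→5690 …(+5); best=2260 via (A,hash)
  {ACD}: card=240; try (C,hash)→1500, (D,hash)→1670, (A,hash)→2040, (C,merge)→3170, (D,merge)→4070, (A,nl_idx)→4560 …(+4); best=1500 via (C,hash)
  {BCD}: card=500; try (C,hash)→2140, (D,hash)→3070, (B,hash)→5320, (B,nl_idx)→6020, (C,merge)→6390, (B,merge)→9570 …(+4); best=2140 via (C,hash)
  {ABC}: card=1875; try (A,hash)→3070, (B,nl_idx)→4925, (B,hash)→4950, (C,hash)→5570, (B,merge)→5900, (A,nl_idx)→10475 …(+5); best=3070 via (A,hash)
  {ABCD}: card=50; try (C,hash)→3360, (A,hash)→3360, (B,nl_idx)→3470, (A,nl_idx)→5190, (D,hash)→5665, (B,hash)→5740 …(+8); best=3360 via (C,hash)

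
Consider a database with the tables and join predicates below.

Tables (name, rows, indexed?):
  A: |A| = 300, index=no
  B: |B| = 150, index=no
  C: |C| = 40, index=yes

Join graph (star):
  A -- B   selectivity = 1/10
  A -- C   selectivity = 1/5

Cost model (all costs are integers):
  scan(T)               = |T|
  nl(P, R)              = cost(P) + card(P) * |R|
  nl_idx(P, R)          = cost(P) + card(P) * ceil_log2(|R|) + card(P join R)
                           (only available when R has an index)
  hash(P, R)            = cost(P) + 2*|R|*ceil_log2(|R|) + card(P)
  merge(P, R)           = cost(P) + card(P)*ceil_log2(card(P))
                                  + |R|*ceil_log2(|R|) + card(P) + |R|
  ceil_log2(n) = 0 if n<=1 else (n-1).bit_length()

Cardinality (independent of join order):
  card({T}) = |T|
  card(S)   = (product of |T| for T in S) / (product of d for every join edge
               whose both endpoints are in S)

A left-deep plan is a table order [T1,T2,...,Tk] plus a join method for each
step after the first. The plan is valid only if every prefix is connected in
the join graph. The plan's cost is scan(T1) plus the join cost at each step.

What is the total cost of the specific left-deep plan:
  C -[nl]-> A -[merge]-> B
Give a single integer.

step 1: scan C: cost=40, card=40
step 2: join A via nl
    card(P join A) = 40*300/(5) = 2400
    cost = 40 + 40*300 = 12040
step 3: join B via merge
    card(P join B) = 2400*150/(10) = 36000
    cost = 12040 + 2400*12 + 150*8 + 2400 + 150 = 44590

44590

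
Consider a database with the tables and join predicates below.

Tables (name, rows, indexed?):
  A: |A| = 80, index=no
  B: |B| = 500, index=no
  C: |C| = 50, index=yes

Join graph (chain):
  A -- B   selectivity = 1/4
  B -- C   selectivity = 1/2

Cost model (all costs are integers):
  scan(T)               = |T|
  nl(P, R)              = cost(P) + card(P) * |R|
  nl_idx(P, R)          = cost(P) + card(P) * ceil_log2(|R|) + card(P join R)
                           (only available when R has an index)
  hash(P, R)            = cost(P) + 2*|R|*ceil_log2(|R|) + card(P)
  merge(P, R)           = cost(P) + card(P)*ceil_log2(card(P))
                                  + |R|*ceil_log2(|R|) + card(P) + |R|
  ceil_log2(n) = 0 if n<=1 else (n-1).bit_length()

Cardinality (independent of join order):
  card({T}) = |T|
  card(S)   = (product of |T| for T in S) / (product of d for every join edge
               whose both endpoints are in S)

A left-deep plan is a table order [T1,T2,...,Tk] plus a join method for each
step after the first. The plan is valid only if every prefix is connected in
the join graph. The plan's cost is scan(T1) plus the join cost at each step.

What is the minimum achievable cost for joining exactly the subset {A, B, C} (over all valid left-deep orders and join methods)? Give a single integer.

Selinger DP over subsets of {A,B,C}:
  {A}: scan cost=80, card=80
  {B}: scan cost=500, card=500
  {C}: scan cost=50, card=50
  {AB}: card=10000; try (A,hash)→2120, (B,merge)→5720, (A,merge)→6140, (B,hash)→9160, (B,nl)→40080, (A,nl)→40500; best=2120 via (A,hash)
  {BC}: card=12500; try (C,hash)→1600, (B,merge)→5400, (C,merge)→5850, (B,hash)→9100, (C,nl_idx)→16000, (B,nl)→25050 …(+1); best=1600 via (C,hash)
  {ABC}: card=250000; try (C,hash)→12720, (A,hash)→15220, (C,merge)→152470, (A,merge)→189740, (C,nl_idx)→312120, (C,nl)→502120 …(+1); best=12720 via (C,hash)

12720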